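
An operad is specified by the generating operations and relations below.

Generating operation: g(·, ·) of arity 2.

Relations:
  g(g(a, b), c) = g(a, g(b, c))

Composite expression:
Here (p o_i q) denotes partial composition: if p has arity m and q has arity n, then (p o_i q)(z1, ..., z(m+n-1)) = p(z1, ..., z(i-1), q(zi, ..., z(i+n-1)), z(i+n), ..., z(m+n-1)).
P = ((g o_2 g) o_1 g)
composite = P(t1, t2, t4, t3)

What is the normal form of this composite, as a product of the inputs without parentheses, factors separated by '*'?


Every regrouping of g is equal, so read the t-inputs in written order.
g(t1, t2) spells out as t1 * t2
g(t4, t3) spells out as t4 * t3
g(g(t1, t2), g(t4, t3)) spells out as t1 * t2 * t4 * t3

t1 * t2 * t4 * t3


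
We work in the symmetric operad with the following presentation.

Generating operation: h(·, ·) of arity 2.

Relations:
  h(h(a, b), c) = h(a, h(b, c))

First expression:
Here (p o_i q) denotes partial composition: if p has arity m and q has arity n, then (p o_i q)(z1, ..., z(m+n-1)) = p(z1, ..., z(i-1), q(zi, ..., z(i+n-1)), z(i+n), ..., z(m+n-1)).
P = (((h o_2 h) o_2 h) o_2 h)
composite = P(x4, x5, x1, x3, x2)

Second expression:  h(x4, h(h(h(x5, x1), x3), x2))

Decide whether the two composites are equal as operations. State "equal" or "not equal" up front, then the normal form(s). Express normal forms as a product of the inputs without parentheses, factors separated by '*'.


equal — both sides give x4 * x5 * x1 * x3 * x2

Reducing the first expression gives x4 * x5 * x1 * x3 * x2
Reducing the second expression gives x4 * x5 * x1 * x3 * x2
Both agree, so they are equal.


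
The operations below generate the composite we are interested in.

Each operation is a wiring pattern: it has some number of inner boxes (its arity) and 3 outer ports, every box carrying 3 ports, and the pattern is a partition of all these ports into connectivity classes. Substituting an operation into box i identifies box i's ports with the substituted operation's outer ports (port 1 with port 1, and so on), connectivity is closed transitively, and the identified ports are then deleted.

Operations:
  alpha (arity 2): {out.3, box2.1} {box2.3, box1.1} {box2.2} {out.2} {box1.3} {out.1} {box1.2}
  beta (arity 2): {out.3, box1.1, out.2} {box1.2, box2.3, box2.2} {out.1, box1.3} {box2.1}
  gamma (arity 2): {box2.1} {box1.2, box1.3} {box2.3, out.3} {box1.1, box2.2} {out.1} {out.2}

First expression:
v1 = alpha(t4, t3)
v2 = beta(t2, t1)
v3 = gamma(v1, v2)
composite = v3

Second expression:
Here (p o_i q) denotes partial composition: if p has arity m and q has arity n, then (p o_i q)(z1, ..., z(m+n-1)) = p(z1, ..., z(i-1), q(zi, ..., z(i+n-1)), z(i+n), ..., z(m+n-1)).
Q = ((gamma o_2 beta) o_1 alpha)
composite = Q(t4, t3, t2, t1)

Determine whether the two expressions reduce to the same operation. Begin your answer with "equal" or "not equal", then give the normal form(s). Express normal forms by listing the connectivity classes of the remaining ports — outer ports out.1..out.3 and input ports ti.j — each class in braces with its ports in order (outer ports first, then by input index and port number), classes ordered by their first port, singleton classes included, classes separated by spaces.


The first expression reduces to {out.1} {out.2} {out.3, t2.1} {t1.1} {t1.2, t1.3, t2.2} {t2.3} {t3.1} {t3.2} {t3.3, t4.1} {t4.2} {t4.3}
The second expression reduces to {out.1} {out.2} {out.3, t2.1} {t1.1} {t1.2, t1.3, t2.2} {t2.3} {t3.1} {t3.2} {t3.3, t4.1} {t4.2} {t4.3}
Identical normal forms: equal.

equal; both compose to {out.1} {out.2} {out.3, t2.1} {t1.1} {t1.2, t1.3, t2.2} {t2.3} {t3.1} {t3.2} {t3.3, t4.1} {t4.2} {t4.3}


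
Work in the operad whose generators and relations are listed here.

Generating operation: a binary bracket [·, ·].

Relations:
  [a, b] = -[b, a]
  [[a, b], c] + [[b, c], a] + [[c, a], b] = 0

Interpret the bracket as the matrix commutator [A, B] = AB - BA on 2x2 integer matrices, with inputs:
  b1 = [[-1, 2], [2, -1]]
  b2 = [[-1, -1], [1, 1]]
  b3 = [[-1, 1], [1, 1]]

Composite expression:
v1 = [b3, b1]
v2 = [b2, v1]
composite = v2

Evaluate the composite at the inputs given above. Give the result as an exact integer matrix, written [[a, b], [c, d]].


[b3, b1] = [[0, -4], [4, 0]]
[b2, [b3, b1]] = [[0, 8], [8, 0]]

[[0, 8], [8, 0]]


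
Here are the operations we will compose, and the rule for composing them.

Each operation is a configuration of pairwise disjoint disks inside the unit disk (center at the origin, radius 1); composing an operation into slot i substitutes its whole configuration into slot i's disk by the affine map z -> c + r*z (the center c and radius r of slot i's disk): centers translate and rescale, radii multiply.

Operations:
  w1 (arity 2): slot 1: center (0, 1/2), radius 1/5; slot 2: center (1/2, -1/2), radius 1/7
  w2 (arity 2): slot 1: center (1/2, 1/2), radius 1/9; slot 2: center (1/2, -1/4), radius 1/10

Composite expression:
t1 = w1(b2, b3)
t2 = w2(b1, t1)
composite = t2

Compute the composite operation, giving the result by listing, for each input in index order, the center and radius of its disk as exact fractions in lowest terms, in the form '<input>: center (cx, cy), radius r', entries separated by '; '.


Nesting under w2 composes maps z -> c + r*z down each b-path.
tracing b1 down its 1-map path: center (1/2, 1/2), radius 1/9
tracing b2 down its 2-map path: center (1/2, -1/5), radius 1/50
tracing b3 down its 2-map path: center (11/20, -3/10), radius 1/70

b1: center (1/2, 1/2), radius 1/9; b2: center (1/2, -1/5), radius 1/50; b3: center (11/20, -3/10), radius 1/70


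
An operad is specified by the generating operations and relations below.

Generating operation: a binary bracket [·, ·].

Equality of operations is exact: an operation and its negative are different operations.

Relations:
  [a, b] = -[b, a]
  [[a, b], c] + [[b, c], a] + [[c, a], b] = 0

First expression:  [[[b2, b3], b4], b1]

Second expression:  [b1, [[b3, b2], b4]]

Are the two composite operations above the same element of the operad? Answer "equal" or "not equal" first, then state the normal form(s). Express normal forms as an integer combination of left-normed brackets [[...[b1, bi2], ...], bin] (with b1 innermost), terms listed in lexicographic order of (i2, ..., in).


Reducing the first expression gives -[[[b1, b2], b3], b4] + [[[b1, b3], b2], b4] + [[[b1, b4], b2], b3] - [[[b1, b4], b3], b2]
Reducing the second expression gives -[[[b1, b2], b3], b4] + [[[b1, b3], b2], b4] + [[[b1, b4], b2], b3] - [[[b1, b4], b3], b2]
One common form — equal.

equal; the common form is -[[[b1, b2], b3], b4] + [[[b1, b3], b2], b4] + [[[b1, b4], b2], b3] - [[[b1, b4], b3], b2]


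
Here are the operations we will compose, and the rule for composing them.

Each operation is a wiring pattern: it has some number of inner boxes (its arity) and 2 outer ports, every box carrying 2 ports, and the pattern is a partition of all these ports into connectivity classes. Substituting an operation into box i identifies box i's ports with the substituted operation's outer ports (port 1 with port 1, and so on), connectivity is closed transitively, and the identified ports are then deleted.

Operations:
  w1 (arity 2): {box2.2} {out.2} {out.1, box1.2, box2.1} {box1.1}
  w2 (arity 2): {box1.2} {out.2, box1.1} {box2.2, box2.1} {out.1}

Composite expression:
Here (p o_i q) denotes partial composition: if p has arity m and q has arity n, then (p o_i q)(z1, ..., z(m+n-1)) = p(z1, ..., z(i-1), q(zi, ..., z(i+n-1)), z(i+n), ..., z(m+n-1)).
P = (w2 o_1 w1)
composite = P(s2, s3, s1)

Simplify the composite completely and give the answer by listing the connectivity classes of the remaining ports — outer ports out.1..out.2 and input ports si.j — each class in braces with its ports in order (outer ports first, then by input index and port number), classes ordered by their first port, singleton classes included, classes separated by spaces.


{out.1} {out.2, s2.2, s3.1} {s1.1, s1.2} {s2.1} {s3.2}

Reachability decides: close wires over w2-identified ports.
stage w1: inputs (s2, s3), connectivity {out.1, s2.2, s3.1} {out.2} {s2.1} {s3.2}, out.j its boundary
stage w2: inputs (s2, s3, s1), connectivity {out.1} {out.2, s2.2, s3.1} {s1.1, s1.2} {s2.1} {s3.2}, out.j its boundary


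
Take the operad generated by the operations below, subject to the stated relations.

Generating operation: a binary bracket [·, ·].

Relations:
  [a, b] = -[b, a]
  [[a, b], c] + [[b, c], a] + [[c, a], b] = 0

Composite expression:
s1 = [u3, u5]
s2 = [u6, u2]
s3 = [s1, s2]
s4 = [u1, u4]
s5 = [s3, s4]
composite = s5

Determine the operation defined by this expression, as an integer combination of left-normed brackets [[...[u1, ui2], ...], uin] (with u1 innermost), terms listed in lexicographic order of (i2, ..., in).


-[[[[[u1, u4], u2], u6], u3], u5] + [[[[[u1, u4], u2], u6], u5], u3] + [[[[[u1, u4], u3], u5], u2], u6] - [[[[[u1, u4], u3], u5], u6], u2] - [[[[[u1, u4], u5], u3], u2], u6] + [[[[[u1, u4], u5], u3], u6], u2] + [[[[[u1, u4], u6], u2], u3], u5] - [[[[[u1, u4], u6], u2], u5], u3]


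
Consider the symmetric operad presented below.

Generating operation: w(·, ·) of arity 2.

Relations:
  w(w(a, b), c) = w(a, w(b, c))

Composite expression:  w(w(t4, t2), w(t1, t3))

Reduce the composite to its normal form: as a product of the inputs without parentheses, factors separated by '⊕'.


t4 ⊕ t2 ⊕ t1 ⊕ t3

Every regrouping of w is equal, so read the t-inputs in written order.
w(t4, t2) linearizes to t4 ⊕ t2
w(t1, t3) linearizes to t1 ⊕ t3
w(w(t4, t2), w(t1, t3)) linearizes to t4 ⊕ t2 ⊕ t1 ⊕ t3


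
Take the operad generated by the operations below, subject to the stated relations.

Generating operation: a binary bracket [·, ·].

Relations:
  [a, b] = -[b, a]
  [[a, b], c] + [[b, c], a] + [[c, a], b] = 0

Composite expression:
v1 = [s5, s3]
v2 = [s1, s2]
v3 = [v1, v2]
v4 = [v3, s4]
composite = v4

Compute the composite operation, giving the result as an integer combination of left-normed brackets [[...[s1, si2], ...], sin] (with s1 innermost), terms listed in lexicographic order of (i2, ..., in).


[[[[s1, s2], s3], s5], s4] - [[[[s1, s2], s5], s3], s4]

Antisymmetry and Jacobi reduce to s1-anchored left-normed brackets.
Composite bracket: [[[s5, s3], [s1, s2]], s4]
Each bracket splits as ab - ba, giving 16 signed words (2^4 = 16).
Coefficients come from the s1-initial words:
  the word s1s2s3s5s4 carries sign +1 and contributes +[[[[s1, s2], s3], s5], s4]
  the word s1s2s5s3s4 carries sign -1 and contributes -[[[[s1, s2], s5], s3], s4]


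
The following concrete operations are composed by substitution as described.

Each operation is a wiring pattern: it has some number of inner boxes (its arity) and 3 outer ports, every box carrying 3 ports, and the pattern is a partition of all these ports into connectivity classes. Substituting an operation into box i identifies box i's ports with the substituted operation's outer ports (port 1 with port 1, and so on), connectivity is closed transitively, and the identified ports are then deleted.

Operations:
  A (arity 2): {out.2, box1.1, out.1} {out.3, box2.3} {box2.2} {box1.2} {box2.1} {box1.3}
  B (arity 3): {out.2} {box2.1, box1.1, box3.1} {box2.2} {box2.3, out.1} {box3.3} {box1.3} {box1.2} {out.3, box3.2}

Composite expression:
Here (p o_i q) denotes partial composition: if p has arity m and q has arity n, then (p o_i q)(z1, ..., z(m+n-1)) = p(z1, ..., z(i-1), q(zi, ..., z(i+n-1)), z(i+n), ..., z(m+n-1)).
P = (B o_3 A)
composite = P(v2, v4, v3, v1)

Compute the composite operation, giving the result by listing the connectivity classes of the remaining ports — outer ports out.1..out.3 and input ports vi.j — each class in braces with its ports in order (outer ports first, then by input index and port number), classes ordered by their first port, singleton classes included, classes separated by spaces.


Two ports join when wires chain via B-identified ports.
A over (v3, v1) gives {out.1, out.2, v3.1} {out.3, v1.3} {v1.1} {v1.2} {v3.2} {v3.3}, out.j being that stage's outer ports
B over (v2, v4, v3, v1) gives {out.1, v4.3} {out.2} {out.3, v2.1, v3.1, v4.1} {v1.1} {v1.2} {v1.3} {v2.2} {v2.3} {v3.2} {v3.3} {v4.2}, out.j being that stage's outer ports

{out.1, v4.3} {out.2} {out.3, v2.1, v3.1, v4.1} {v1.1} {v1.2} {v1.3} {v2.2} {v2.3} {v3.2} {v3.3} {v4.2}


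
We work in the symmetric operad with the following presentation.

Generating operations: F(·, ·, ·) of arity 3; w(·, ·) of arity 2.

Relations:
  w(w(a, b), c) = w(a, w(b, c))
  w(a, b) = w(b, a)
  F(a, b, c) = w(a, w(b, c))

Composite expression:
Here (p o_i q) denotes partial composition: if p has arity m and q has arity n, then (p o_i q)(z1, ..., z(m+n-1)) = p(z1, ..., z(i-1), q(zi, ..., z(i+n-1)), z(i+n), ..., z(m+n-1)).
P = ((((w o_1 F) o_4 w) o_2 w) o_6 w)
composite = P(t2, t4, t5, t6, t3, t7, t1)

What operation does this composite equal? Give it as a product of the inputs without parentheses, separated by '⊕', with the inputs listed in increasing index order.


t1 ⊕ t2 ⊕ t3 ⊕ t4 ⊕ t5 ⊕ t6 ⊕ t7

Key point: w commutes, so take the t-inputs in any fixed order.
w(t4, t5) reduces to t4 ⊕ t5
F(t2, w(t4, t5), t6) reduces to t2 ⊕ t4 ⊕ t5 ⊕ t6
w(t7, t1) reduces to t7 ⊕ t1
w(t3, w(t7, t1)) reduces to t3 ⊕ t7 ⊕ t1
w(F(t2, w(t4, t5), t6), w(t3, w(t7, t1))) reduces to t2 ⊕ t4 ⊕ t5 ⊕ t6 ⊕ t3 ⊕ t7 ⊕ t1
sorting the factors by input index: t1 ⊕ t2 ⊕ t3 ⊕ t4 ⊕ t5 ⊕ t6 ⊕ t7


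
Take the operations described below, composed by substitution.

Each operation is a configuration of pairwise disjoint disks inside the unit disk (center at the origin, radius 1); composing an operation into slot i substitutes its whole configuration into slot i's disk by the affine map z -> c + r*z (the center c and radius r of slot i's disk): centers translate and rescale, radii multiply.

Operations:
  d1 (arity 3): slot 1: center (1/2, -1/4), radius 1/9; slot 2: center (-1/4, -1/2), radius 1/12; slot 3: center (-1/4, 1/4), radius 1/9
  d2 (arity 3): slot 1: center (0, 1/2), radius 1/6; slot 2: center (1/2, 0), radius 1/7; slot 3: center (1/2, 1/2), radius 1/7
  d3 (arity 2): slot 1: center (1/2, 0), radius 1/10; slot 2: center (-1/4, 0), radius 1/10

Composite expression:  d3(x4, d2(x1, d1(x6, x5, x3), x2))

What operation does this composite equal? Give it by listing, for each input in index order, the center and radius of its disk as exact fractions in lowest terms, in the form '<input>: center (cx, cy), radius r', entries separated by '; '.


x1: center (-1/4, 1/20), radius 1/60; x2: center (-1/5, 1/20), radius 1/70; x3: center (-57/280, 1/280), radius 1/630; x4: center (1/2, 0), radius 1/10; x5: center (-57/280, -1/140), radius 1/840; x6: center (-27/140, -1/280), radius 1/630

Each x-disk chains the slot maps above it in d3; radii multiply.
input x4: applying the 1 nested substitution gives center (1/2, 0), radius 1/10
input x1: applying the 2 nested substitutions gives center (-1/4, 1/20), radius 1/60
input x6: applying the 3 nested substitutions gives center (-27/140, -1/280), radius 1/630
input x5: applying the 3 nested substitutions gives center (-57/280, -1/140), radius 1/840
input x3: applying the 3 nested substitutions gives center (-57/280, 1/280), radius 1/630
input x2: applying the 2 nested substitutions gives center (-1/5, 1/20), radius 1/70


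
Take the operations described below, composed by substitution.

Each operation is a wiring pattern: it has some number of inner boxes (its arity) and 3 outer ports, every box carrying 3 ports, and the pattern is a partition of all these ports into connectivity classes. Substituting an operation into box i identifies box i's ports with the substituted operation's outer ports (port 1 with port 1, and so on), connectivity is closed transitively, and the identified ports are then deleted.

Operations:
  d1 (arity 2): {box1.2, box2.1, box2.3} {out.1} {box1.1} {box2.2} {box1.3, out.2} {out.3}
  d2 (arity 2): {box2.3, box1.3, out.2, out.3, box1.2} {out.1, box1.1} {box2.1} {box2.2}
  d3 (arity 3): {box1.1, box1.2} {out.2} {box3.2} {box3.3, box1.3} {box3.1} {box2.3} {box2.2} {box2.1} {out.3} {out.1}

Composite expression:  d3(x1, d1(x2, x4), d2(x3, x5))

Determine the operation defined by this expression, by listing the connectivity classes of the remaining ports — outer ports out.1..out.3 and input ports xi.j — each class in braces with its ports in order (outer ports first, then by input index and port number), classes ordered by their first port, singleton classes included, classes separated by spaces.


{out.1} {out.2} {out.3} {x1.1, x1.2} {x1.3, x3.2, x3.3, x5.3} {x2.1} {x2.2, x4.1, x4.3} {x2.3} {x3.1} {x4.2} {x5.1} {x5.2}

Connectivity passes through glued d3-boundaries; trace each wire chain.
stage d1: inputs (x2, x4), connectivity {out.1} {out.2, x2.3} {out.3} {x2.1} {x2.2, x4.1, x4.3} {x4.2}, out.j its boundary
stage d2: inputs (x3, x5), connectivity {out.1, x3.1} {out.2, out.3, x3.2, x3.3, x5.3} {x5.1} {x5.2}, out.j its boundary
stage d3: inputs (x1, x2, x4, x3, x5), connectivity {out.1} {out.2} {out.3} {x1.1, x1.2} {x1.3, x3.2, x3.3, x5.3} {x2.1} {x2.2, x4.1, x4.3} {x2.3} {x3.1} {x4.2} {x5.1} {x5.2}, out.j its boundary


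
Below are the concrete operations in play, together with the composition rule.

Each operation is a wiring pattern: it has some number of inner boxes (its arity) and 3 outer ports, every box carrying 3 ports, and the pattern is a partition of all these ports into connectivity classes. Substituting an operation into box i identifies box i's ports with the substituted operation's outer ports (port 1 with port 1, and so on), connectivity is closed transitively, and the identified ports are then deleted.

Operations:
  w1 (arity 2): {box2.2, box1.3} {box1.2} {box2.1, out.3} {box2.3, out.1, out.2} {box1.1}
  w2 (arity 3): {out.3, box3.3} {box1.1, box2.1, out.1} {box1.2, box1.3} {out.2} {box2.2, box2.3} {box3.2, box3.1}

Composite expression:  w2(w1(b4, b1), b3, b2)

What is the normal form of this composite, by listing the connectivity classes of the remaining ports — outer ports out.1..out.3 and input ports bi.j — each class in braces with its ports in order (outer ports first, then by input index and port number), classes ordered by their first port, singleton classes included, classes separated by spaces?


{out.1, b1.1, b1.3, b3.1} {out.2} {out.3, b2.3} {b1.2, b4.3} {b2.1, b2.2} {b3.2, b3.3} {b4.1} {b4.2}

Substituting into w2 glues patterns; closure does the rest.
composing w1 on (b4, b1), with out.j its own outer ports: {out.1, out.2, b1.3} {out.3, b1.1} {b1.2, b4.3} {b4.1} {b4.2}
composing w2 on (b4, b1, b3, b2), with out.j its own outer ports: {out.1, b1.1, b1.3, b3.1} {out.2} {out.3, b2.3} {b1.2, b4.3} {b2.1, b2.2} {b3.2, b3.3} {b4.1} {b4.2}


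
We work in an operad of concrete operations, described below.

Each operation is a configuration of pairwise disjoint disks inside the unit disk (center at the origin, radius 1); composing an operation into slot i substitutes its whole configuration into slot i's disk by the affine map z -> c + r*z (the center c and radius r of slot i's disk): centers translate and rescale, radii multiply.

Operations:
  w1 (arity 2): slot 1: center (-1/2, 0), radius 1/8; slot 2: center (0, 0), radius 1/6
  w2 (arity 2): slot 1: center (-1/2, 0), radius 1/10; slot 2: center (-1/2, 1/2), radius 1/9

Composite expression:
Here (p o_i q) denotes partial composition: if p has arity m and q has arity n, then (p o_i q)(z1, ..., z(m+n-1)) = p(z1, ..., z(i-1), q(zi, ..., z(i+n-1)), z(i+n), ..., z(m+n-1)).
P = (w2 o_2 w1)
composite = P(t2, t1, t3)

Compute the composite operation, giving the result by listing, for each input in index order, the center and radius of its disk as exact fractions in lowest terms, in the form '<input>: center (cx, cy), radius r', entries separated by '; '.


t1: center (-5/9, 1/2), radius 1/72; t2: center (-1/2, 0), radius 1/10; t3: center (-1/2, 1/2), radius 1/54


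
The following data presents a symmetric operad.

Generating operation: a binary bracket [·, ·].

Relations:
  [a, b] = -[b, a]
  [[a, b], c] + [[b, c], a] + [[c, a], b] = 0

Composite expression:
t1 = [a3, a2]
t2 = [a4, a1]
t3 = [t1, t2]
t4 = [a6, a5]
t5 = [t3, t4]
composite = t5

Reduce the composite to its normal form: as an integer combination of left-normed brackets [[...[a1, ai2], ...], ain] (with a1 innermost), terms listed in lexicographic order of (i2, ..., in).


[[[[[a1, a4], a2], a3], a5], a6] - [[[[[a1, a4], a2], a3], a6], a5] - [[[[[a1, a4], a3], a2], a5], a6] + [[[[[a1, a4], a3], a2], a6], a5]

Expand each bracket as ab - ba; the a1-initial words give the coefficients.
Composite bracket: [[[a3, a2], [a4, a1]], [a6, a5]]
Expanding via [a, b] = ab - ba: 32 signed words (2^5 = 32).
The a1-initial words carry the normal form:
  a1a4a2a3a5a6 appears with sign +1, giving the term +[[[[[a1, a4], a2], a3], a5], a6]
  a1a4a2a3a6a5 appears with sign -1, giving the term -[[[[[a1, a4], a2], a3], a6], a5]
  a1a4a3a2a5a6 appears with sign -1, giving the term -[[[[[a1, a4], a3], a2], a5], a6]
  a1a4a3a2a6a5 appears with sign +1, giving the term +[[[[[a1, a4], a3], a2], a6], a5]


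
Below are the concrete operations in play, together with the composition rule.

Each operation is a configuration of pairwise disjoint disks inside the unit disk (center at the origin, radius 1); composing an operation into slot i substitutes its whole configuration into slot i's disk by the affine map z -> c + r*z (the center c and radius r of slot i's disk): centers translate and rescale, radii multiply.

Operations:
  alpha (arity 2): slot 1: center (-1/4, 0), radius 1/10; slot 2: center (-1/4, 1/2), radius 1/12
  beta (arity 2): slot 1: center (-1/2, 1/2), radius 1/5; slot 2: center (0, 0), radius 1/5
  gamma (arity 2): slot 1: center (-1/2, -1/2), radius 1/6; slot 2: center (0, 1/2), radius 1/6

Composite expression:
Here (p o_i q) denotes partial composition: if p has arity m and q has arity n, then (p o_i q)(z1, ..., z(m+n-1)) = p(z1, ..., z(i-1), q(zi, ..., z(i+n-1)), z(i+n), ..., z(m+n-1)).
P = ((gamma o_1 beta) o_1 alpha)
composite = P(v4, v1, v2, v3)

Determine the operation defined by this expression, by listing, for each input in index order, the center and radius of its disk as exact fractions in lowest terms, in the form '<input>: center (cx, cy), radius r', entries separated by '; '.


Below gamma, radii multiply path by path; the v-disk centers shift.
v4: after 3 affine steps, its disk has center (-71/120, -5/12), radius 1/300
v1: after 3 affine steps, its disk has center (-71/120, -2/5), radius 1/360
v2: after 2 affine steps, its disk has center (-1/2, -1/2), radius 1/30
v3: after 1 affine step, its disk has center (0, 1/2), radius 1/6

v1: center (-71/120, -2/5), radius 1/360; v2: center (-1/2, -1/2), radius 1/30; v3: center (0, 1/2), radius 1/6; v4: center (-71/120, -5/12), radius 1/300


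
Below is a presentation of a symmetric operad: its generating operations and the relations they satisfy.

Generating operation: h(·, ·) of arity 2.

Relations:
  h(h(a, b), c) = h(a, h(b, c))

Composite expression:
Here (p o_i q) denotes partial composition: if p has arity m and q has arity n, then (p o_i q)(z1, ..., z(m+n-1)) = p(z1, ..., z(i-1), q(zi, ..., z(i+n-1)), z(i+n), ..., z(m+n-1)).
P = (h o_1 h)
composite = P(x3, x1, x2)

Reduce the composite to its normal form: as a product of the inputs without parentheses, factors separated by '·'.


Under associativity of h, the answer is the x's in reading order.
h(x3, x1) collapses to x3 · x1
h(h(x3, x1), x2) collapses to x3 · x1 · x2

x3 · x1 · x2


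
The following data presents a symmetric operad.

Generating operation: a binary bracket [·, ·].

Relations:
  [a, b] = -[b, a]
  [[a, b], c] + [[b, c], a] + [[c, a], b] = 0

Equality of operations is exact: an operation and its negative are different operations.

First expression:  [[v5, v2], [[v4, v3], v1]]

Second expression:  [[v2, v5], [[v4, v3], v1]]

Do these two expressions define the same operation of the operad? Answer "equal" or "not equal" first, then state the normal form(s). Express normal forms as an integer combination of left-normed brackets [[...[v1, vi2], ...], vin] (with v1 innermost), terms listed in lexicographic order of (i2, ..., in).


not equal: they reduce to [[[[v1, v3], v4], v2], v5] - [[[[v1, v3], v4], v5], v2] - [[[[v1, v4], v3], v2], v5] + [[[[v1, v4], v3], v5], v2] and -[[[[v1, v3], v4], v2], v5] + [[[[v1, v3], v4], v5], v2] + [[[[v1, v4], v3], v2], v5] - [[[[v1, v4], v3], v5], v2]

The first expression, normalized: [[[[v1, v3], v4], v2], v5] - [[[[v1, v3], v4], v5], v2] - [[[[v1, v4], v3], v2], v5] + [[[[v1, v4], v3], v5], v2]
The second expression, normalized: -[[[[v1, v3], v4], v2], v5] + [[[[v1, v3], v4], v5], v2] + [[[[v1, v4], v3], v2], v5] - [[[[v1, v4], v3], v5], v2]
They disagree, so not equal.


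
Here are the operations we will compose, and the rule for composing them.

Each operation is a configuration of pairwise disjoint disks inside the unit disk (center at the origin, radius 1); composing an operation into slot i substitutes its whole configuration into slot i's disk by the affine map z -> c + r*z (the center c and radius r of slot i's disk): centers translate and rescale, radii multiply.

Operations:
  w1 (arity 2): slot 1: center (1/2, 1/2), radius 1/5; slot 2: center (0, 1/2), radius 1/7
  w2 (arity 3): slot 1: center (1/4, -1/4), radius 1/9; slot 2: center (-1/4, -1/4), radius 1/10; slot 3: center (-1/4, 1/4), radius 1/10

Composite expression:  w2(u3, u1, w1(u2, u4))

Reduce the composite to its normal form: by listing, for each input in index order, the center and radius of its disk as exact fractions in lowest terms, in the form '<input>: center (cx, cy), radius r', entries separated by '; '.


Below w2, radii multiply path by path; the u-disk centers shift.
input u3: applying the 1 nested substitution gives center (1/4, -1/4), radius 1/9
input u1: applying the 1 nested substitution gives center (-1/4, -1/4), radius 1/10
input u2: applying the 2 nested substitutions gives center (-1/5, 3/10), radius 1/50
input u4: applying the 2 nested substitutions gives center (-1/4, 3/10), radius 1/70

u1: center (-1/4, -1/4), radius 1/10; u2: center (-1/5, 3/10), radius 1/50; u3: center (1/4, -1/4), radius 1/9; u4: center (-1/4, 3/10), radius 1/70


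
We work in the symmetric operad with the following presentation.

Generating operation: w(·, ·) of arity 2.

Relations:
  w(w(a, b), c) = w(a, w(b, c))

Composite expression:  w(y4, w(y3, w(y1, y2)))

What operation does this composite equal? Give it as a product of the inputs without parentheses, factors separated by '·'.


y4 · y3 · y1 · y2

All parenthesizations of w agree; list the y-inputs left to right.
w(y1, y2) collapses to y1 · y2
w(y3, w(y1, y2)) collapses to y3 · y1 · y2
w(y4, w(y3, w(y1, y2))) collapses to y4 · y3 · y1 · y2


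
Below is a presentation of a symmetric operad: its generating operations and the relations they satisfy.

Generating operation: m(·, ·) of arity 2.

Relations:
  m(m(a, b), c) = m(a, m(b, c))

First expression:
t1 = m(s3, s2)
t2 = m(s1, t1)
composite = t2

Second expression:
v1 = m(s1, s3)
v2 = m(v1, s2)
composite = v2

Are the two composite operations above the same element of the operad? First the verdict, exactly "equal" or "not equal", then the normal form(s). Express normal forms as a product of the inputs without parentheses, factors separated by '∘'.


equal — both sides give s1 ∘ s3 ∘ s2

Reducing the first expression gives s1 ∘ s3 ∘ s2
Reducing the second expression gives s1 ∘ s3 ∘ s2
Same normal form: equal.


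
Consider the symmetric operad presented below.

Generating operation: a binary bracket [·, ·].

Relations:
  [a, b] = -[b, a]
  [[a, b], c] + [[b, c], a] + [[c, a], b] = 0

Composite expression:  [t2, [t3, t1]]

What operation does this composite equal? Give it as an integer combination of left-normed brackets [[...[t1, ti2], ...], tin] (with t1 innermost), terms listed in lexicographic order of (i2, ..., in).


[[t1, t3], t2]


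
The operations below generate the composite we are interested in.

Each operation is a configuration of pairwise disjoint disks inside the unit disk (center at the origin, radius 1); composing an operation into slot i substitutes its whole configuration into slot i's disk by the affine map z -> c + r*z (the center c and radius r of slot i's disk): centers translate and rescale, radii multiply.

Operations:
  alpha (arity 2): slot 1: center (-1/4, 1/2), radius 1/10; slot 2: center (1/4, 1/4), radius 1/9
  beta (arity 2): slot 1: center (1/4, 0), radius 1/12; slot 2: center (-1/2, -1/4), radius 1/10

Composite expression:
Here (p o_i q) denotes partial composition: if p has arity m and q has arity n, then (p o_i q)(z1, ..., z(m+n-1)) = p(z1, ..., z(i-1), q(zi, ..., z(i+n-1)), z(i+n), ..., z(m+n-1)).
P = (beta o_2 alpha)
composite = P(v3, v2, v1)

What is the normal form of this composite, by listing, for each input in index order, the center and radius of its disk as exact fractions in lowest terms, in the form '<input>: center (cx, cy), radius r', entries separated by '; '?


Each v-disk chains the slot maps above it in beta; radii multiply.
input v3: composing its 1 substitution step yields center (1/4, 0), radius 1/12
input v2: composing its 2 substitution steps yields center (-21/40, -1/5), radius 1/100
input v1: composing its 2 substitution steps yields center (-19/40, -9/40), radius 1/90

v1: center (-19/40, -9/40), radius 1/90; v2: center (-21/40, -1/5), radius 1/100; v3: center (1/4, 0), radius 1/12


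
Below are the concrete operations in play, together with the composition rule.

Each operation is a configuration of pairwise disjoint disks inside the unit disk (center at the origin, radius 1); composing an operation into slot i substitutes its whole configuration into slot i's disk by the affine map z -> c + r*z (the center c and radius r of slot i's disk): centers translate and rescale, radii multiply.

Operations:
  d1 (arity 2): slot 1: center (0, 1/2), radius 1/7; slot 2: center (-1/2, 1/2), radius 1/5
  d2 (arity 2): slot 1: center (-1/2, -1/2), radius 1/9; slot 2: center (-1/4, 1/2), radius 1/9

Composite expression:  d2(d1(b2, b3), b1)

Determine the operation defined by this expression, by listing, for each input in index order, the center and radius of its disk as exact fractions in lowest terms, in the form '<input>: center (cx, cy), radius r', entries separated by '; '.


b1: center (-1/4, 1/2), radius 1/9; b2: center (-1/2, -4/9), radius 1/63; b3: center (-5/9, -4/9), radius 1/45

Nesting under d2 composes maps z -> c + r*z down each b-path.
b2 passes through 2 substitutions, ending at center (-1/2, -4/9), radius 1/63
b3 passes through 2 substitutions, ending at center (-5/9, -4/9), radius 1/45
b1 passes through 1 substitution, ending at center (-1/4, 1/2), radius 1/9


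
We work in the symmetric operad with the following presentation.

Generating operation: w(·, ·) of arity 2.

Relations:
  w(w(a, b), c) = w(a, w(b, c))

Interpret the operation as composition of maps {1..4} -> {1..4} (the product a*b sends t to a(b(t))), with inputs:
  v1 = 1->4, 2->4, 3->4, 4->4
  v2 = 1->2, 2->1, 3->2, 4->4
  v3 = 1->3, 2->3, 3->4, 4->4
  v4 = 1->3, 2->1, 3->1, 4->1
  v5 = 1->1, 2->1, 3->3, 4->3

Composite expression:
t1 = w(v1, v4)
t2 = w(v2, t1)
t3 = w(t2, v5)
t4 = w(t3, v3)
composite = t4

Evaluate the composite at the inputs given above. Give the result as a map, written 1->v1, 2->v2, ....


1->4, 2->4, 3->4, 4->4

w(v1, v4) = 1->4, 2->4, 3->4, 4->4
w(v2, w(v1, v4)) = 1->4, 2->4, 3->4, 4->4
w(w(v2, w(v1, v4)), v5) = 1->4, 2->4, 3->4, 4->4
w(w(w(v2, w(v1, v4)), v5), v3) = 1->4, 2->4, 3->4, 4->4


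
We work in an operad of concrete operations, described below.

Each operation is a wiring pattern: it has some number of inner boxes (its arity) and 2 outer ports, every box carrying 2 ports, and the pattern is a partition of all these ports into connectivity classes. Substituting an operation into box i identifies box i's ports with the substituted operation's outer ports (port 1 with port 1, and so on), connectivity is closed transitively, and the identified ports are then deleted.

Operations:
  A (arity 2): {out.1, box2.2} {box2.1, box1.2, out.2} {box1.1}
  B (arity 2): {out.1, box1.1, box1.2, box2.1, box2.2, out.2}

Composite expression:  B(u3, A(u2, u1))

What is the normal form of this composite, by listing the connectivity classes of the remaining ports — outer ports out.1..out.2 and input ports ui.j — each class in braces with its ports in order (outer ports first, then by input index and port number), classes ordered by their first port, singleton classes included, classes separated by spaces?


{out.1, out.2, u1.1, u1.2, u2.2, u3.1, u3.2} {u2.1}


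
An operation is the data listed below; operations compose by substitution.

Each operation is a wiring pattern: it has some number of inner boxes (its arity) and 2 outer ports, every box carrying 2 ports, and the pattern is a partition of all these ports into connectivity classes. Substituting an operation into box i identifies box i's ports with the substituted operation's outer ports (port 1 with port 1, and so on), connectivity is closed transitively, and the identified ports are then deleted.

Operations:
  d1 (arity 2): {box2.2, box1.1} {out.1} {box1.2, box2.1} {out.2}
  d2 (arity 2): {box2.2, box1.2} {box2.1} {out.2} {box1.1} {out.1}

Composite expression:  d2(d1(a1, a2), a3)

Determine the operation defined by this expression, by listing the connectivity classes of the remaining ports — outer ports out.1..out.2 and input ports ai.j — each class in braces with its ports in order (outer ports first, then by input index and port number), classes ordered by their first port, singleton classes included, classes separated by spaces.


{out.1} {out.2} {a1.1, a2.2} {a1.2, a2.1} {a3.1} {a3.2}

After gluing at d2, chains via deleted ports link the a-ports.
through d1, on inputs (a1, a2): {out.1} {out.2} {a1.1, a2.2} {a1.2, a2.1} (out.j = stage outer ports)
through d2, on inputs (a1, a2, a3): {out.1} {out.2} {a1.1, a2.2} {a1.2, a2.1} {a3.1} {a3.2} (out.j = stage outer ports)


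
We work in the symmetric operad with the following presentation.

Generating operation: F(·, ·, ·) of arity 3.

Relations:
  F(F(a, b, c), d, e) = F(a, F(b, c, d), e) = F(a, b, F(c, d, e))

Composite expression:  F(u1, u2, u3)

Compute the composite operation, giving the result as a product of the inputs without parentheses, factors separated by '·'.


u1 · u2 · u3

Under associativity of F, the answer is the u's in reading order.
F(u1, u2, u3) unparenthesizes to u1 · u2 · u3


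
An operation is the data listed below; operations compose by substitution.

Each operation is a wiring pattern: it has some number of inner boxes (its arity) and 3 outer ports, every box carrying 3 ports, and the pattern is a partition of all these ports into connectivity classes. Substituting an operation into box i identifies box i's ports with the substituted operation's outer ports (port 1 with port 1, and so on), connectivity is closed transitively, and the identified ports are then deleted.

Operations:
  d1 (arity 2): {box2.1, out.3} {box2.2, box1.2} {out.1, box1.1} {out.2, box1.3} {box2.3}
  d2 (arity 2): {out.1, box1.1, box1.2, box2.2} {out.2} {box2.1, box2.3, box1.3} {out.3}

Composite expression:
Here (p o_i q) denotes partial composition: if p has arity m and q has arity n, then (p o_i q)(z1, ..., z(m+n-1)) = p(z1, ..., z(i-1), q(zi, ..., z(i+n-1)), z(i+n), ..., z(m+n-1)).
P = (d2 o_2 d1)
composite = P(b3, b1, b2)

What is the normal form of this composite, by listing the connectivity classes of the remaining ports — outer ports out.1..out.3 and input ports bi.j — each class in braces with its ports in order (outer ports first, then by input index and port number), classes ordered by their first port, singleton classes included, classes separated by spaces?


Connectivity passes through glued d2-boundaries; trace each wire chain.
after d1, the pattern on (b1, b2) reads {out.1, b1.1} {out.2, b1.3} {out.3, b2.1} {b1.2, b2.2} {b2.3} (out.j = its outer ports)
after d2, the pattern on (b3, b1, b2) reads {out.1, b1.3, b3.1, b3.2} {out.2} {out.3} {b1.1, b2.1, b3.3} {b1.2, b2.2} {b2.3} (out.j = its outer ports)

{out.1, b1.3, b3.1, b3.2} {out.2} {out.3} {b1.1, b2.1, b3.3} {b1.2, b2.2} {b2.3}


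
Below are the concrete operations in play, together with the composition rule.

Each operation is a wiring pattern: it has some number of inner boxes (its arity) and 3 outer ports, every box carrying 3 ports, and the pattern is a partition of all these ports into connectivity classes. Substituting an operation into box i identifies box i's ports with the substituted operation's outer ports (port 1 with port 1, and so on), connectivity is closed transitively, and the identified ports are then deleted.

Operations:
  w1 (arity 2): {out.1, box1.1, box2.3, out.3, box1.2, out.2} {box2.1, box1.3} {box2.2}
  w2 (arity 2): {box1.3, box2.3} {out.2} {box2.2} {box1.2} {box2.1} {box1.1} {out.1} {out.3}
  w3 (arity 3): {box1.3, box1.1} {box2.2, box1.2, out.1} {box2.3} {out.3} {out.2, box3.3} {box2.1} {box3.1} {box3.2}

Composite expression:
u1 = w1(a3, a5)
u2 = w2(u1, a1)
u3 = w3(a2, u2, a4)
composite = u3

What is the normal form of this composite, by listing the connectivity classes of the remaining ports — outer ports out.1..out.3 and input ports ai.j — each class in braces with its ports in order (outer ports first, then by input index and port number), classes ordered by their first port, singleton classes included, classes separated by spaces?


Two ports join when wires chain via w3-identified ports.
w1 over (a3, a5) gives {out.1, out.2, out.3, a3.1, a3.2, a5.3} {a3.3, a5.1} {a5.2}, out.j being that stage's outer ports
w2 over (a3, a5, a1) gives {out.1} {out.2} {out.3} {a1.1} {a1.2} {a1.3, a3.1, a3.2, a5.3} {a3.3, a5.1} {a5.2}, out.j being that stage's outer ports
w3 over (a2, a3, a5, a1, a4) gives {out.1, a2.2} {out.2, a4.3} {out.3} {a1.1} {a1.2} {a1.3, a3.1, a3.2, a5.3} {a2.1, a2.3} {a3.3, a5.1} {a4.1} {a4.2} {a5.2}, out.j being that stage's outer ports

{out.1, a2.2} {out.2, a4.3} {out.3} {a1.1} {a1.2} {a1.3, a3.1, a3.2, a5.3} {a2.1, a2.3} {a3.3, a5.1} {a4.1} {a4.2} {a5.2}


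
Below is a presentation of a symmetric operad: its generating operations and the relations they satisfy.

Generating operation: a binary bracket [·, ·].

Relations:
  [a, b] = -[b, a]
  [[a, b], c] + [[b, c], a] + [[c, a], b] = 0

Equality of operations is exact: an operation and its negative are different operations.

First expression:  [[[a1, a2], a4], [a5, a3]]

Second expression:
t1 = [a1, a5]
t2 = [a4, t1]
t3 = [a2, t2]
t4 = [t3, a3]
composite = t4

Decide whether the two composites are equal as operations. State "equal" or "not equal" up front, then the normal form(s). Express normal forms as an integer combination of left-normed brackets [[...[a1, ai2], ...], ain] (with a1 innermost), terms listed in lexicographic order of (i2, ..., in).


not equal — first -[[[[a1, a2], a4], a3], a5] + [[[[a1, a2], a4], a5], a3], second [[[[a1, a5], a4], a2], a3]

The first composite normalizes to -[[[[a1, a2], a4], a3], a5] + [[[[a1, a2], a4], a5], a3]
The second composite normalizes to [[[[a1, a5], a4], a2], a3]
No match — not equal.


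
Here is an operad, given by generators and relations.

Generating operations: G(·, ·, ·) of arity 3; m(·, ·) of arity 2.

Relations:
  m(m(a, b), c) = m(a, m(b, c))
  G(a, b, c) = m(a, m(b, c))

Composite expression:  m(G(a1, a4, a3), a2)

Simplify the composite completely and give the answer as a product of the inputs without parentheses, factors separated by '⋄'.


a1 ⋄ a4 ⋄ a3 ⋄ a2


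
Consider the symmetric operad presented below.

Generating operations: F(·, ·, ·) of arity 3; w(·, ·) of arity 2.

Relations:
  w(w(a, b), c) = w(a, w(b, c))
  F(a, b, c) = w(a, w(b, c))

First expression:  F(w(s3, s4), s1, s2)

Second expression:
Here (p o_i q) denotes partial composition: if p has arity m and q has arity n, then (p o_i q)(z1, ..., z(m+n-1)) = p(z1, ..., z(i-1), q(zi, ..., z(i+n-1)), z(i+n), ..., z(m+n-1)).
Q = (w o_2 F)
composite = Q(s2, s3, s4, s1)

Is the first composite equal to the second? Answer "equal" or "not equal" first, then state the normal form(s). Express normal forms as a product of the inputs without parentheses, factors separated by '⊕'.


not equal; first: s3 ⊕ s4 ⊕ s1 ⊕ s2; second: s2 ⊕ s3 ⊕ s4 ⊕ s1

The first expression, normalized: s3 ⊕ s4 ⊕ s1 ⊕ s2
The second expression, normalized: s2 ⊕ s3 ⊕ s4 ⊕ s1
Distinct normal forms: not equal.
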